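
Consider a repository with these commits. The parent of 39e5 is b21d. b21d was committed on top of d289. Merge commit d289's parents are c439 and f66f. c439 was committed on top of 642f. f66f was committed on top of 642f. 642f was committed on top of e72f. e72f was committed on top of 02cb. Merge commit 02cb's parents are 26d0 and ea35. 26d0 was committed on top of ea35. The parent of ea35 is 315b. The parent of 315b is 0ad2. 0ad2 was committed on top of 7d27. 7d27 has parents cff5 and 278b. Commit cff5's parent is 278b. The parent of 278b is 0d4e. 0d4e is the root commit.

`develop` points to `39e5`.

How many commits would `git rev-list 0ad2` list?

Walking parent pointers from 0ad2: reachable set = {0ad2, 0d4e, 278b, 7d27, cff5}.
That is 5 commits.

5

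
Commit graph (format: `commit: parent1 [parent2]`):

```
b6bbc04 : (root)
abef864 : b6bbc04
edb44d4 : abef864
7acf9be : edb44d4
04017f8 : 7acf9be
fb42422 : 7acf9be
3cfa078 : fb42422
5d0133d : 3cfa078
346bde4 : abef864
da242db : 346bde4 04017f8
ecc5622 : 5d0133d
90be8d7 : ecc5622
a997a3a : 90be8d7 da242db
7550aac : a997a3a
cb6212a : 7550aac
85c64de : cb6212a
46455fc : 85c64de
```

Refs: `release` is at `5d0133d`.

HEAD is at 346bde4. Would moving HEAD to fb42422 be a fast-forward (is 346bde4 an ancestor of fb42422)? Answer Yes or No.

No

A fast-forward from 346bde4 to fb42422 is possible iff 346bde4 is an ancestor of fb42422.
Ancestors of fb42422: {7acf9be, abef864, b6bbc04, edb44d4, fb42422}.
346bde4 is not among them, so fast-forward is not possible.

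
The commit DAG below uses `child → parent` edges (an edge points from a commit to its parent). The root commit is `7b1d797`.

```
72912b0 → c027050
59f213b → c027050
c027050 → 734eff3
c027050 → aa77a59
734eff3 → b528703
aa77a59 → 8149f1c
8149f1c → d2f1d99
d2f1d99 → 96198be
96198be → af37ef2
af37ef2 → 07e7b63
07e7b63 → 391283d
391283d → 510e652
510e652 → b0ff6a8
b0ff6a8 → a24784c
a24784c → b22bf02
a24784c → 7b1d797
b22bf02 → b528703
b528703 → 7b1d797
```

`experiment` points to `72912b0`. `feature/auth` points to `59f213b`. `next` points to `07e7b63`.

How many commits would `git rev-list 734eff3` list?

3

Walking parent pointers from 734eff3: reachable set = {734eff3, 7b1d797, b528703}.
That is 3 commits.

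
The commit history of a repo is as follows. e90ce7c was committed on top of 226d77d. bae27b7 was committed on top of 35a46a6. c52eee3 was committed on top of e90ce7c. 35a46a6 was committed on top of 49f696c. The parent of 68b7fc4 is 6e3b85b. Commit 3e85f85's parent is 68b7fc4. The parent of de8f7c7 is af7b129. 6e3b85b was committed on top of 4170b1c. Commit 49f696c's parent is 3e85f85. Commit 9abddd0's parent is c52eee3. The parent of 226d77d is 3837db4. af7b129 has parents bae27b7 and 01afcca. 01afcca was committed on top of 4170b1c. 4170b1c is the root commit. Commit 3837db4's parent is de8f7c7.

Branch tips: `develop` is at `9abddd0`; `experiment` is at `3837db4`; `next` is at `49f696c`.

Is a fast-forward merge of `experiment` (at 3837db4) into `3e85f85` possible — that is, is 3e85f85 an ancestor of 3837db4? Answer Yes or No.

Yes

A fast-forward from 3e85f85 to 3837db4 is possible iff 3e85f85 is an ancestor of 3837db4.
Ancestors of 3837db4: {01afcca, 35a46a6, 3837db4, 3e85f85, 4170b1c, 49f696c, 68b7fc4, 6e3b85b, af7b129, bae27b7, de8f7c7}.
3e85f85 is among them, so fast-forward is possible.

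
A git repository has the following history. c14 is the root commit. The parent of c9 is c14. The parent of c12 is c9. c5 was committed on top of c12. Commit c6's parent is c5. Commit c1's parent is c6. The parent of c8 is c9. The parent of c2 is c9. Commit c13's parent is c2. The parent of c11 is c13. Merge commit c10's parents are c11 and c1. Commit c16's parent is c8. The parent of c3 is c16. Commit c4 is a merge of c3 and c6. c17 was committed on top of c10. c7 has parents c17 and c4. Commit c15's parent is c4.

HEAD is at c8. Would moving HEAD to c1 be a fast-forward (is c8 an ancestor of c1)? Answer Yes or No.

A fast-forward from c8 to c1 is possible iff c8 is an ancestor of c1.
Ancestors of c1: {c1, c12, c14, c5, c6, c9}.
c8 is not among them, so fast-forward is not possible.

No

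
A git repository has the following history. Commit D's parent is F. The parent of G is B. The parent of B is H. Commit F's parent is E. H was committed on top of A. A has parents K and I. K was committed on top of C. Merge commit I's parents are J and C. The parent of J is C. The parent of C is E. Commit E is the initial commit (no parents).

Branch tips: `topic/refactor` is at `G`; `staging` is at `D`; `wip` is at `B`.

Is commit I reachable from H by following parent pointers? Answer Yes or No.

Ancestors of H (commits reachable by following parents): {A, C, E, H, I, J, K}.
I is in that set, so it is an ancestor of H.

Yes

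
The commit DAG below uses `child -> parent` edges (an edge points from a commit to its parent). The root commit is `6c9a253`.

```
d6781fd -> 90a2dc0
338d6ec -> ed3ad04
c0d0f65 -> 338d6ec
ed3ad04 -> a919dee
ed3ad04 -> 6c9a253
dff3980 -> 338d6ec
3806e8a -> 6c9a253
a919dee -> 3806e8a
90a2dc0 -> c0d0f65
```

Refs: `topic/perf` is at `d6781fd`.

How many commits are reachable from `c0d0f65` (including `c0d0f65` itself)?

Walking parent pointers from c0d0f65: reachable set = {338d6ec, 3806e8a, 6c9a253, a919dee, c0d0f65, ed3ad04}.
That is 6 commits.

6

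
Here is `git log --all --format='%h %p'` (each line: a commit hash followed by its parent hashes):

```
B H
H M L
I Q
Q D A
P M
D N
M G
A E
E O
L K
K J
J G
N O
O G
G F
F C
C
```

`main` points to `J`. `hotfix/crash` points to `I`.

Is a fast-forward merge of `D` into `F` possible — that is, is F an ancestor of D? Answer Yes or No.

Yes

A fast-forward from F to D is possible iff F is an ancestor of D.
Ancestors of D: {C, D, F, G, N, O}.
F is among them, so fast-forward is possible.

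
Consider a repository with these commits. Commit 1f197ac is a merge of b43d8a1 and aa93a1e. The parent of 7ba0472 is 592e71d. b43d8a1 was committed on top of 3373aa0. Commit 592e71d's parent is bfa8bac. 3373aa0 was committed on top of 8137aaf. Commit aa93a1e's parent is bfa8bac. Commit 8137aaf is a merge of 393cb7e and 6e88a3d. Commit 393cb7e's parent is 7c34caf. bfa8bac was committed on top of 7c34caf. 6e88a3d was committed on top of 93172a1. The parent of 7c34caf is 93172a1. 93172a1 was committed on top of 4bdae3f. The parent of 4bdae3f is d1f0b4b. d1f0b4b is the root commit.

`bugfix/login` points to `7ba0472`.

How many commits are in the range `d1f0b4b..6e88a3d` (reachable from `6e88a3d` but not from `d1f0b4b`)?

3

Reachable from 6e88a3d: {4bdae3f, 6e88a3d, 93172a1, d1f0b4b}.
Reachable from d1f0b4b: {d1f0b4b}.
In 6e88a3d's history but not d1f0b4b's: {4bdae3f, 6e88a3d, 93172a1} — 3 commits.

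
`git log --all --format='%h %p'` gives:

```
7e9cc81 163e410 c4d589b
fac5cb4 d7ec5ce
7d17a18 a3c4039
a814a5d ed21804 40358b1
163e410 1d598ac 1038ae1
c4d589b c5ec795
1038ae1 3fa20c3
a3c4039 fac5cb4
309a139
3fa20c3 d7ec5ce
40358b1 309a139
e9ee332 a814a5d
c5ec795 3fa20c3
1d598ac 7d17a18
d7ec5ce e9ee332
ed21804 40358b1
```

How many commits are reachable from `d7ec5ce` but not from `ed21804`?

Reachable from d7ec5ce: {309a139, 40358b1, a814a5d, d7ec5ce, e9ee332, ed21804}.
Reachable from ed21804: {309a139, 40358b1, ed21804}.
In d7ec5ce's history but not ed21804's: {a814a5d, d7ec5ce, e9ee332} — 3 commits.

3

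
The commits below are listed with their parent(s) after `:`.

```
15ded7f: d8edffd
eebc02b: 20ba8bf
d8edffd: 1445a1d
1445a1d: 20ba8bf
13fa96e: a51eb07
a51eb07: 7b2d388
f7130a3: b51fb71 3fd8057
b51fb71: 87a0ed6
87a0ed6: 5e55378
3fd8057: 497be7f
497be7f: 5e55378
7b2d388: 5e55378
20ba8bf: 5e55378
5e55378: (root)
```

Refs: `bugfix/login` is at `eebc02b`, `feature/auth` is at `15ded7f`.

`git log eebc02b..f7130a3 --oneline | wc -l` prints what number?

Reachable from f7130a3: {3fd8057, 497be7f, 5e55378, 87a0ed6, b51fb71, f7130a3}.
Reachable from eebc02b: {20ba8bf, 5e55378, eebc02b}.
In f7130a3's history but not eebc02b's: {3fd8057, 497be7f, 87a0ed6, b51fb71, f7130a3} — 5 commits.

5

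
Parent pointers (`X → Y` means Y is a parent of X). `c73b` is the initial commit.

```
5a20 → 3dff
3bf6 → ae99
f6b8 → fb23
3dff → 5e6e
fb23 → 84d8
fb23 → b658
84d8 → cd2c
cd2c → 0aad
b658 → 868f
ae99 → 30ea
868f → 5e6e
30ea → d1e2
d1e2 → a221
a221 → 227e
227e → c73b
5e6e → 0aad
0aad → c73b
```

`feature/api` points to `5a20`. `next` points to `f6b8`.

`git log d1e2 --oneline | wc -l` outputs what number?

Walking parent pointers from d1e2: reachable set = {227e, a221, c73b, d1e2}.
That is 4 commits.

4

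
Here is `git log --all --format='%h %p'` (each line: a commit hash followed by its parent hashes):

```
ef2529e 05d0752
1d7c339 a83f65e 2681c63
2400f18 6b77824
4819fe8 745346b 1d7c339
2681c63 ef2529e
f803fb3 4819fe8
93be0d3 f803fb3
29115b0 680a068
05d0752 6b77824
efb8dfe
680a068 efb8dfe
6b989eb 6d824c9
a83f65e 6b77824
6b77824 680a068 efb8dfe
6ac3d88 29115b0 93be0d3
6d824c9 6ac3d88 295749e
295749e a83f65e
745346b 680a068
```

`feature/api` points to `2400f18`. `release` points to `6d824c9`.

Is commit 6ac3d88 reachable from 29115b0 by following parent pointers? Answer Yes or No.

Ancestors of 29115b0: {29115b0, 680a068, efb8dfe}.
6ac3d88 is not in that set, so it is not an ancestor of 29115b0.

No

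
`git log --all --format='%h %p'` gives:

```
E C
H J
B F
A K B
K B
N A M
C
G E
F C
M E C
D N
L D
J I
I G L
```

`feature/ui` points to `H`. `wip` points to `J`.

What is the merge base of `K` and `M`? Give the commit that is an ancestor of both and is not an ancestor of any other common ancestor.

C

Ancestors of K: {B, C, F, K}.
Ancestors of M: {C, E, M}.
Common ancestors: {C}.
The only common ancestor is C, so it is the merge base.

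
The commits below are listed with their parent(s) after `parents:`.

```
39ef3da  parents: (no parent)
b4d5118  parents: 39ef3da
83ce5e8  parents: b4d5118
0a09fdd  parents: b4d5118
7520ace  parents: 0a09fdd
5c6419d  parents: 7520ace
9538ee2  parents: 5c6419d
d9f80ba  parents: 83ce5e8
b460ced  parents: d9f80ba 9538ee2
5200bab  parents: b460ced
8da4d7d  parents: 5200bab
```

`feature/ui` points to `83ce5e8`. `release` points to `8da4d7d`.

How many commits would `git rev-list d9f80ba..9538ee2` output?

4

Reachable from 9538ee2: {0a09fdd, 39ef3da, 5c6419d, 7520ace, 9538ee2, b4d5118}.
Reachable from d9f80ba: {39ef3da, 83ce5e8, b4d5118, d9f80ba}.
In 9538ee2's history but not d9f80ba's: {0a09fdd, 5c6419d, 7520ace, 9538ee2} — 4 commits.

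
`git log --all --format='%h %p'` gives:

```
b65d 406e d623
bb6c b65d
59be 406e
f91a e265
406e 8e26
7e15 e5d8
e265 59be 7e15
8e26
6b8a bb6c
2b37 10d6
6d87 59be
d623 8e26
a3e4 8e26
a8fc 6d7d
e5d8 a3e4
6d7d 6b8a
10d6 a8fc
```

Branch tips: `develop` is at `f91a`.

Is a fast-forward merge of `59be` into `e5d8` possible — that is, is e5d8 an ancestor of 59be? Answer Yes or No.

A fast-forward from e5d8 to 59be is possible iff e5d8 is an ancestor of 59be.
Ancestors of 59be: {406e, 59be, 8e26}.
e5d8 is not among them, so fast-forward is not possible.

No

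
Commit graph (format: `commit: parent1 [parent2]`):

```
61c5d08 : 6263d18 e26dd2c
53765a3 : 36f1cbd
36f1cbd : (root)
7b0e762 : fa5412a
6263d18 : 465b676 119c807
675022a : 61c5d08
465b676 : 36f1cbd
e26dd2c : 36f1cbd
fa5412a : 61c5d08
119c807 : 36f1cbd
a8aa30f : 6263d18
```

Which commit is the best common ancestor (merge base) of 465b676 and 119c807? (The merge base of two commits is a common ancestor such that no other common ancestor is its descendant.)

36f1cbd

Ancestors of 465b676: {36f1cbd, 465b676}.
Ancestors of 119c807: {119c807, 36f1cbd}.
Common ancestors: {36f1cbd}.
The only common ancestor is 36f1cbd, so it is the merge base.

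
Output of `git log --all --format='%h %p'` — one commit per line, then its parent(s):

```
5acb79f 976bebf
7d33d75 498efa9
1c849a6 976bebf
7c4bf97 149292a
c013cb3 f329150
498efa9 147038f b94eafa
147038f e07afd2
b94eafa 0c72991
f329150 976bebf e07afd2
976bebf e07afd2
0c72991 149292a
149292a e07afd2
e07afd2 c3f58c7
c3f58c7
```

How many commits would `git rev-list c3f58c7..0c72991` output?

Reachable from 0c72991: {0c72991, 149292a, c3f58c7, e07afd2}.
Reachable from c3f58c7: {c3f58c7}.
In 0c72991's history but not c3f58c7's: {0c72991, 149292a, e07afd2} — 3 commits.

3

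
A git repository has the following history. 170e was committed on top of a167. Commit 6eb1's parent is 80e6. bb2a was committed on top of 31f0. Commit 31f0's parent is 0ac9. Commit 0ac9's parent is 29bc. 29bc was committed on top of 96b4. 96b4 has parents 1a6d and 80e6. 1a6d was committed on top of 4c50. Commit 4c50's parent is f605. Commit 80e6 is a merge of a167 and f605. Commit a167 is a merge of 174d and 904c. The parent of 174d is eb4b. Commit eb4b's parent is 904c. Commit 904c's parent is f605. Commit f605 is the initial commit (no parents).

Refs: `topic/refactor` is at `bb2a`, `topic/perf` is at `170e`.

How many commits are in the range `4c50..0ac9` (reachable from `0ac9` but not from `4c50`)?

9

Reachable from 0ac9: {0ac9, 174d, 1a6d, 29bc, 4c50, 80e6, 904c, 96b4, a167, eb4b, f605}.
Reachable from 4c50: {4c50, f605}.
In 0ac9's history but not 4c50's: {0ac9, 174d, 1a6d, 29bc, 80e6, 904c, 96b4, a167, eb4b} — 9 commits.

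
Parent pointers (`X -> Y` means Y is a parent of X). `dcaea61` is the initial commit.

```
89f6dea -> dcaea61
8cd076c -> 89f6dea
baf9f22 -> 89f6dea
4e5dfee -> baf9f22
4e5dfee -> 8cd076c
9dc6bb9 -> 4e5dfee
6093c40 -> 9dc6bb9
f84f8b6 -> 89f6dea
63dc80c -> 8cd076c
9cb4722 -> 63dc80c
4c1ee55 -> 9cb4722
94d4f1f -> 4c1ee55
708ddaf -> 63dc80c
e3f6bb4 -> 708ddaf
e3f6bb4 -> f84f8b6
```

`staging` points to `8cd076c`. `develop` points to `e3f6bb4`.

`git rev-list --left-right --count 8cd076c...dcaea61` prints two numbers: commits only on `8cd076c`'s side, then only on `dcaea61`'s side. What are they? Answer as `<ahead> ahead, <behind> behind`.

Reachable from 8cd076c: {89f6dea, 8cd076c, dcaea61}.
Reachable from dcaea61: {dcaea61}.
Only in 8cd076c's history (ahead): {89f6dea, 8cd076c} — 2.
Only in dcaea61's history (behind): {} — 0.

2 ahead, 0 behind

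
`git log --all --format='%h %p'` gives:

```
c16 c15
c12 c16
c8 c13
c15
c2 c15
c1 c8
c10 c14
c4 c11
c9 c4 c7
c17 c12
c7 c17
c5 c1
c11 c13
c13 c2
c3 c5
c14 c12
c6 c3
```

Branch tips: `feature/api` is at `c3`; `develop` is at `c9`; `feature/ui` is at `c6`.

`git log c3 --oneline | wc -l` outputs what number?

7

Walking parent pointers from c3: reachable set = {c1, c13, c15, c2, c3, c5, c8}.
That is 7 commits.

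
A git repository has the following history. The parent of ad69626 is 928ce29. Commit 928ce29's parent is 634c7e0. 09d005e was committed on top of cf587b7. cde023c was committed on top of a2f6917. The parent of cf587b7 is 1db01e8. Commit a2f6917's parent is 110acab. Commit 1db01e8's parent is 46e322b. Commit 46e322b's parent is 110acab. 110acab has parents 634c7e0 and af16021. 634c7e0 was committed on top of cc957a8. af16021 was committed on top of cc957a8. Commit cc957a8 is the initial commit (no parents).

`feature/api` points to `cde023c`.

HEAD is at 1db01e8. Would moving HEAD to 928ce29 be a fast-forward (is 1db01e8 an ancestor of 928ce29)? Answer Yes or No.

No

A fast-forward from 1db01e8 to 928ce29 is possible iff 1db01e8 is an ancestor of 928ce29.
Ancestors of 928ce29: {634c7e0, 928ce29, cc957a8}.
1db01e8 is not among them, so fast-forward is not possible.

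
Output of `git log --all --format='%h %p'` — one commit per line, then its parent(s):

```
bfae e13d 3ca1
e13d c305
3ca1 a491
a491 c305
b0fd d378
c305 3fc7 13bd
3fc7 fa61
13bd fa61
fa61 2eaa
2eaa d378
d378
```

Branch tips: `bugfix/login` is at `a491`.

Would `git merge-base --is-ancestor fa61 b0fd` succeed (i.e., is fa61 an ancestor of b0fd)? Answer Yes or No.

No

Ancestors of b0fd: {b0fd, d378}.
fa61 is not in that set, so it is not an ancestor of b0fd.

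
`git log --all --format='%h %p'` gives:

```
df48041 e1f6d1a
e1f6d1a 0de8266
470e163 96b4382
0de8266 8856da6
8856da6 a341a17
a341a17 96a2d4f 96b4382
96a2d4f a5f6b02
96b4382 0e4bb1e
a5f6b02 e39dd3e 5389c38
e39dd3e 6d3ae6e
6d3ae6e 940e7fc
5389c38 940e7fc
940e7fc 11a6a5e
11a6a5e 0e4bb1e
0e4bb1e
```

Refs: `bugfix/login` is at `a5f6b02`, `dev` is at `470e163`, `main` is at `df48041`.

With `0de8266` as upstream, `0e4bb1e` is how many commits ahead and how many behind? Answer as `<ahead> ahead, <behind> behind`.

Reachable from 0e4bb1e: {0e4bb1e}.
Reachable from 0de8266: {0de8266, 0e4bb1e, 11a6a5e, 5389c38, 6d3ae6e, 8856da6, 940e7fc, 96a2d4f, 96b4382, a341a17, a5f6b02, e39dd3e}.
Only in 0e4bb1e's history (ahead): {} — 0.
Only in 0de8266's history (behind): {0de8266, 11a6a5e, 5389c38, 6d3ae6e, 8856da6, 940e7fc, 96a2d4f, 96b4382, a341a17, a5f6b02, e39dd3e} — 11.

0 ahead, 11 behind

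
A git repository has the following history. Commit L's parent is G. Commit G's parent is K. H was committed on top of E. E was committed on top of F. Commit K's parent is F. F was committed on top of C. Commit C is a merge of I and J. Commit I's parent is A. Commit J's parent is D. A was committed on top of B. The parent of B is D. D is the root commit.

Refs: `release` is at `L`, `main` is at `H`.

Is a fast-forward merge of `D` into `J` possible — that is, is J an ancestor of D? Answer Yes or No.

A fast-forward from J to D is possible iff J is an ancestor of D.
Ancestors of D: {D}.
J is not among them, so fast-forward is not possible.

No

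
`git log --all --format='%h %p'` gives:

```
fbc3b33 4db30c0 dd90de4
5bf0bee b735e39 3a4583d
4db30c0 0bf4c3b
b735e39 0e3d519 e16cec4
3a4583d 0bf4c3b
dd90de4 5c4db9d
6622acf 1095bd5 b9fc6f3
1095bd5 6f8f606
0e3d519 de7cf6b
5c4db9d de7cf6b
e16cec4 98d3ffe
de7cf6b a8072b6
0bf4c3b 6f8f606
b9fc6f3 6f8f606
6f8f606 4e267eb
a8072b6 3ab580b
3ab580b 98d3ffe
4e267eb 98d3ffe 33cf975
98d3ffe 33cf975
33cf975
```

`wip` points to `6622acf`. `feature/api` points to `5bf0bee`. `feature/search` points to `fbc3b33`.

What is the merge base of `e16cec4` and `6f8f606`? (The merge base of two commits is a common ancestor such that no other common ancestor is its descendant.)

98d3ffe

Ancestors of e16cec4: {33cf975, 98d3ffe, e16cec4}.
Ancestors of 6f8f606: {33cf975, 4e267eb, 6f8f606, 98d3ffe}.
Common ancestors: {33cf975, 98d3ffe}.
Among these, 98d3ffe is not an ancestor of any other common ancestor — it is the merge base.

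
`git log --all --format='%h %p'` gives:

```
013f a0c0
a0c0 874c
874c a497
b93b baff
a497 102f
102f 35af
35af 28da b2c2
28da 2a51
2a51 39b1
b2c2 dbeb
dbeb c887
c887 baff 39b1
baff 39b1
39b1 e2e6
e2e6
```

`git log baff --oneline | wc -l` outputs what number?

Walking parent pointers from baff: reachable set = {39b1, baff, e2e6}.
That is 3 commits.

3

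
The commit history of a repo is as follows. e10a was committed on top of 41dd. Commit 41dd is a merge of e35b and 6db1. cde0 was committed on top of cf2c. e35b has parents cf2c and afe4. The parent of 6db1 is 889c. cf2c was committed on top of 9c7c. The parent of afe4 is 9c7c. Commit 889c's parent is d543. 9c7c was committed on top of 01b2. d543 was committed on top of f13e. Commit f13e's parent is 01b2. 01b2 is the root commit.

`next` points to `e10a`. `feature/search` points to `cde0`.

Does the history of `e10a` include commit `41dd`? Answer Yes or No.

Ancestors of e10a (commits reachable by following parents): {01b2, 41dd, 6db1, 889c, 9c7c, afe4, cf2c, d543, e10a, e35b, f13e}.
41dd is in that set, so it is an ancestor of e10a.

Yes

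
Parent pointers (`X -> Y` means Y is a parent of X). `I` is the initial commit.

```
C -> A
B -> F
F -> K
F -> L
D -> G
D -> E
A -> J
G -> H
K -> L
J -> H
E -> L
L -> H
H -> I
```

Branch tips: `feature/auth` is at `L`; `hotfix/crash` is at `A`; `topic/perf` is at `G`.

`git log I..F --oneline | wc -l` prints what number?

Reachable from F: {F, H, I, K, L}.
Reachable from I: {I}.
In F's history but not I's: {F, H, K, L} — 4 commits.

4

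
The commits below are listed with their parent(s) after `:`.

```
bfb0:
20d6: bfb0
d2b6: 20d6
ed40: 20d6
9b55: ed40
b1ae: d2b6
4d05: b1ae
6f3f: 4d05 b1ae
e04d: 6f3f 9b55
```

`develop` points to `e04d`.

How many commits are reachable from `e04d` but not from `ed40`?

Reachable from e04d: {20d6, 4d05, 6f3f, 9b55, b1ae, bfb0, d2b6, e04d, ed40}.
Reachable from ed40: {20d6, bfb0, ed40}.
In e04d's history but not ed40's: {4d05, 6f3f, 9b55, b1ae, d2b6, e04d} — 6 commits.

6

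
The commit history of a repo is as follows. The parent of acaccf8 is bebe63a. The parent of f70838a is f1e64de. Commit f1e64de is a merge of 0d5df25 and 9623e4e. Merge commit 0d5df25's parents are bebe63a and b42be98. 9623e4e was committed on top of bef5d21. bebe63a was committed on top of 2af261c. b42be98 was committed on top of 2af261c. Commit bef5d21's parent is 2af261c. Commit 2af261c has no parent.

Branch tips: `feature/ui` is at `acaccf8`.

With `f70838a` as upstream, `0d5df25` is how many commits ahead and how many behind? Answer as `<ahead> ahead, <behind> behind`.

Reachable from 0d5df25: {0d5df25, 2af261c, b42be98, bebe63a}.
Reachable from f70838a: {0d5df25, 2af261c, 9623e4e, b42be98, bebe63a, bef5d21, f1e64de, f70838a}.
Only in 0d5df25's history (ahead): {} — 0.
Only in f70838a's history (behind): {9623e4e, bef5d21, f1e64de, f70838a} — 4.

0 ahead, 4 behind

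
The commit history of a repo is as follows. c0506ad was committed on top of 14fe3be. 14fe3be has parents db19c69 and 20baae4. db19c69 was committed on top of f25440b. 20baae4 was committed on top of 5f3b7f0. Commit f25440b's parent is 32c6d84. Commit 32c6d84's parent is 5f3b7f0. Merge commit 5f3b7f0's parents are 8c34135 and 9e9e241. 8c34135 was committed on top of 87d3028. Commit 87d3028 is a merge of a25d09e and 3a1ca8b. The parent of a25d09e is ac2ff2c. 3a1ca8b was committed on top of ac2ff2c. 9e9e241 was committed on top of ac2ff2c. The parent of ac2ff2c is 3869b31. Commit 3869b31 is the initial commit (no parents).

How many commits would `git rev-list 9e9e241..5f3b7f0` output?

Reachable from 5f3b7f0: {3869b31, 3a1ca8b, 5f3b7f0, 87d3028, 8c34135, 9e9e241, a25d09e, ac2ff2c}.
Reachable from 9e9e241: {3869b31, 9e9e241, ac2ff2c}.
In 5f3b7f0's history but not 9e9e241's: {3a1ca8b, 5f3b7f0, 87d3028, 8c34135, a25d09e} — 5 commits.

5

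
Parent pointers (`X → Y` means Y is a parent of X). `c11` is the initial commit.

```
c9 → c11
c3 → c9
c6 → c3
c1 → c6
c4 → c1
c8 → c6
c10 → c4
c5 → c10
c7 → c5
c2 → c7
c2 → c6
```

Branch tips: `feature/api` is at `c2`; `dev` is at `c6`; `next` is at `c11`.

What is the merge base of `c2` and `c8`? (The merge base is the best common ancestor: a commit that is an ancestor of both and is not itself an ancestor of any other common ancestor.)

Ancestors of c2: {c1, c10, c11, c2, c3, c4, c5, c6, c7, c9}.
Ancestors of c8: {c11, c3, c6, c8, c9}.
Common ancestors: {c11, c3, c6, c9}.
Among these, c6 is not an ancestor of any other common ancestor — it is the merge base.

c6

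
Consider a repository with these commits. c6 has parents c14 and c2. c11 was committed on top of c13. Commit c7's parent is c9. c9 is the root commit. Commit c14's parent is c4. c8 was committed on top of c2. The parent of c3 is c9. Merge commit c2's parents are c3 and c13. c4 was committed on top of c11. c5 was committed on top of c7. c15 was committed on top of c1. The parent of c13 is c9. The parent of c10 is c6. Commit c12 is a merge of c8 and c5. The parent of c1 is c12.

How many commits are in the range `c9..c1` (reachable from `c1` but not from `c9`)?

Reachable from c1: {c1, c12, c13, c2, c3, c5, c7, c8, c9}.
Reachable from c9: {c9}.
In c1's history but not c9's: {c1, c12, c13, c2, c3, c5, c7, c8} — 8 commits.

8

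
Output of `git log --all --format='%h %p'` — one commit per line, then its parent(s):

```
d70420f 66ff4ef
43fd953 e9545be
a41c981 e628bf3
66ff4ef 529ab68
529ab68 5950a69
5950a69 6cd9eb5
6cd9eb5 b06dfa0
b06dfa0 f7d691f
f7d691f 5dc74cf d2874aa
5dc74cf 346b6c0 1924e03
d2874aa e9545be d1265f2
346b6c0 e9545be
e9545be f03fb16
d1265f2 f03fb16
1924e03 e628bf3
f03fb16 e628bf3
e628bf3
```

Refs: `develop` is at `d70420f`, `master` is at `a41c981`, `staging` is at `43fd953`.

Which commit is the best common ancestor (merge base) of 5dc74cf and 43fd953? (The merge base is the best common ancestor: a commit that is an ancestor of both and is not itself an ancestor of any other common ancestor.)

Ancestors of 5dc74cf: {1924e03, 346b6c0, 5dc74cf, e628bf3, e9545be, f03fb16}.
Ancestors of 43fd953: {43fd953, e628bf3, e9545be, f03fb16}.
Common ancestors: {e628bf3, e9545be, f03fb16}.
Among these, e9545be is not an ancestor of any other common ancestor — it is the merge base.

e9545be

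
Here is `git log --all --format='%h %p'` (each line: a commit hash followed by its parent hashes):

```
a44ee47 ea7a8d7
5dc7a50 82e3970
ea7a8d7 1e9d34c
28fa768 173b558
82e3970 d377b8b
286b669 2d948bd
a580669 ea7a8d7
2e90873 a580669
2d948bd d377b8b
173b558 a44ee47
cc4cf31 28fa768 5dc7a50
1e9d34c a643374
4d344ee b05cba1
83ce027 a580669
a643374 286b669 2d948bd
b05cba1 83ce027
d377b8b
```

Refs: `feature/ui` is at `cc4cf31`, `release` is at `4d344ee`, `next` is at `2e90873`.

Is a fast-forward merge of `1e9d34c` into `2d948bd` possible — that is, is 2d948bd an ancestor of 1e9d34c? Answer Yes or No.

A fast-forward from 2d948bd to 1e9d34c is possible iff 2d948bd is an ancestor of 1e9d34c.
Ancestors of 1e9d34c: {1e9d34c, 286b669, 2d948bd, a643374, d377b8b}.
2d948bd is among them, so fast-forward is possible.

Yes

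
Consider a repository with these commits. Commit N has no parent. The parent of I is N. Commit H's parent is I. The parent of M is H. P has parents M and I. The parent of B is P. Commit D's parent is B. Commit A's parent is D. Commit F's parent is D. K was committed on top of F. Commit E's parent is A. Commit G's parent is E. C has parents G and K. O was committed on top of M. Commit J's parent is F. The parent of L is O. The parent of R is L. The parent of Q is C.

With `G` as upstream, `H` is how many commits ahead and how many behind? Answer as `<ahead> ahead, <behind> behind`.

0 ahead, 7 behind

Reachable from H: {H, I, N}.
Reachable from G: {A, B, D, E, G, H, I, M, N, P}.
Only in H's history (ahead): {} — 0.
Only in G's history (behind): {A, B, D, E, G, M, P} — 7.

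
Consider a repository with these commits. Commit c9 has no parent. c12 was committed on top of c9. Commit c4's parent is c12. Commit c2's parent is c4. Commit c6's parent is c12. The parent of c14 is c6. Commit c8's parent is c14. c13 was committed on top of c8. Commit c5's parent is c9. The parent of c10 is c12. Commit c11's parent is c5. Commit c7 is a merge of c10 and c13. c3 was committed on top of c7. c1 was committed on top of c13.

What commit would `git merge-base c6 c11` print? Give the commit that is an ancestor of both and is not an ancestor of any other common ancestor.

c9

Ancestors of c6: {c12, c6, c9}.
Ancestors of c11: {c11, c5, c9}.
Common ancestors: {c9}.
The only common ancestor is c9, so it is the merge base.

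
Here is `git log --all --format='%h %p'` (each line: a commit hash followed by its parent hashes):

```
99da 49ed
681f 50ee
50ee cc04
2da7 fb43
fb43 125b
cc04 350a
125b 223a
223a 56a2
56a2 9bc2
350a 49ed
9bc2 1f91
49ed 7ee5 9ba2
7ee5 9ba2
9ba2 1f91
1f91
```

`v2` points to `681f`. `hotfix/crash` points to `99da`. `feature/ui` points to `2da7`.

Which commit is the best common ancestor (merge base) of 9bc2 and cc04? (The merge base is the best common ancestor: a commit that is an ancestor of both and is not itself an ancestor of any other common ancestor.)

Ancestors of 9bc2: {1f91, 9bc2}.
Ancestors of cc04: {1f91, 350a, 49ed, 7ee5, 9ba2, cc04}.
Common ancestors: {1f91}.
The only common ancestor is 1f91, so it is the merge base.

1f91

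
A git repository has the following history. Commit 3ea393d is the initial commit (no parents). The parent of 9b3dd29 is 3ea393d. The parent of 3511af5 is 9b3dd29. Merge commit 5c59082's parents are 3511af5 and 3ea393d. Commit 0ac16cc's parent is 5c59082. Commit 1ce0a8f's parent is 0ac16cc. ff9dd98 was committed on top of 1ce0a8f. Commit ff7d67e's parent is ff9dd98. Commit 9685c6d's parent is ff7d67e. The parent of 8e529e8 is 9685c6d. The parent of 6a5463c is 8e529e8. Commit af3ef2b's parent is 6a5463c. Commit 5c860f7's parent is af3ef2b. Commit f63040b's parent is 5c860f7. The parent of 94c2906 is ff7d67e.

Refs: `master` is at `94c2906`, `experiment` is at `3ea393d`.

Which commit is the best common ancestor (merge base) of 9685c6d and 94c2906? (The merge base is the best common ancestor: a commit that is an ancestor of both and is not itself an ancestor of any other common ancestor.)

Ancestors of 9685c6d: {0ac16cc, 1ce0a8f, 3511af5, 3ea393d, 5c59082, 9685c6d, 9b3dd29, ff7d67e, ff9dd98}.
Ancestors of 94c2906: {0ac16cc, 1ce0a8f, 3511af5, 3ea393d, 5c59082, 94c2906, 9b3dd29, ff7d67e, ff9dd98}.
Common ancestors: {0ac16cc, 1ce0a8f, 3511af5, 3ea393d, 5c59082, 9b3dd29, ff7d67e, ff9dd98}.
Among these, ff7d67e is not an ancestor of any other common ancestor — it is the merge base.

ff7d67e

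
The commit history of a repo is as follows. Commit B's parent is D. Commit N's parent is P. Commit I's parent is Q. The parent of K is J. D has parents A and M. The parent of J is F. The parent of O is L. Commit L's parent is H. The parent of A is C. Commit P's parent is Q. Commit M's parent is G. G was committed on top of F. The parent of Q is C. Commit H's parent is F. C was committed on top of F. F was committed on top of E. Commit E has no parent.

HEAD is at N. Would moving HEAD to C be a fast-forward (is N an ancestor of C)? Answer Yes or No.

No

A fast-forward from N to C is possible iff N is an ancestor of C.
Ancestors of C: {C, E, F}.
N is not among them, so fast-forward is not possible.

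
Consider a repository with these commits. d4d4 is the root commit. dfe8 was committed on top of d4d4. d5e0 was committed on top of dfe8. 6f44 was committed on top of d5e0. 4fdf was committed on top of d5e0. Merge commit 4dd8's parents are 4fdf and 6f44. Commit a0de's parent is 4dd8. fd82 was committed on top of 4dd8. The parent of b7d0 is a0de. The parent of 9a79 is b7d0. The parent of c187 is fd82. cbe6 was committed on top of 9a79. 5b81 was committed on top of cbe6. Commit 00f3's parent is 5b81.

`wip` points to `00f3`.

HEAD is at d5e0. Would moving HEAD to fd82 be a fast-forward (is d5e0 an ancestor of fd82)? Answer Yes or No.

Yes

A fast-forward from d5e0 to fd82 is possible iff d5e0 is an ancestor of fd82.
Ancestors of fd82: {4dd8, 4fdf, 6f44, d4d4, d5e0, dfe8, fd82}.
d5e0 is among them, so fast-forward is possible.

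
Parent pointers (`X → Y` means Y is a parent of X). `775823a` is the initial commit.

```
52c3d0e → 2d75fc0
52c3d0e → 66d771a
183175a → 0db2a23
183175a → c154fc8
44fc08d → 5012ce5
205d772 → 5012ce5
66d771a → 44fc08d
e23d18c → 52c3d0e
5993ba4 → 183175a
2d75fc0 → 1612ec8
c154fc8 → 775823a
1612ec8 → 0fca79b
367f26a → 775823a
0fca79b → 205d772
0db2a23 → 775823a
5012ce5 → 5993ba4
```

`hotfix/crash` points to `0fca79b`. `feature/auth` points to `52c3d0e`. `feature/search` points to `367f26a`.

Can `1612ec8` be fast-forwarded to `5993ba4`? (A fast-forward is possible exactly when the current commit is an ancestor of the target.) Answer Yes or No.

A fast-forward from 1612ec8 to 5993ba4 is possible iff 1612ec8 is an ancestor of 5993ba4.
Ancestors of 5993ba4: {0db2a23, 183175a, 5993ba4, 775823a, c154fc8}.
1612ec8 is not among them, so fast-forward is not possible.

No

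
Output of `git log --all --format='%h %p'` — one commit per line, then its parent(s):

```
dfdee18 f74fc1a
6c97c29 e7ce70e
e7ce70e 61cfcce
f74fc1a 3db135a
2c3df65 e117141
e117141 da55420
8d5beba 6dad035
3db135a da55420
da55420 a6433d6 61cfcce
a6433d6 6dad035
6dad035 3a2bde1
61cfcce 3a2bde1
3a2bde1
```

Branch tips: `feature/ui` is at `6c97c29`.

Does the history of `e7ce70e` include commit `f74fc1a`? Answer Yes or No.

Ancestors of e7ce70e: {3a2bde1, 61cfcce, e7ce70e}.
f74fc1a is not in that set, so it is not an ancestor of e7ce70e.

No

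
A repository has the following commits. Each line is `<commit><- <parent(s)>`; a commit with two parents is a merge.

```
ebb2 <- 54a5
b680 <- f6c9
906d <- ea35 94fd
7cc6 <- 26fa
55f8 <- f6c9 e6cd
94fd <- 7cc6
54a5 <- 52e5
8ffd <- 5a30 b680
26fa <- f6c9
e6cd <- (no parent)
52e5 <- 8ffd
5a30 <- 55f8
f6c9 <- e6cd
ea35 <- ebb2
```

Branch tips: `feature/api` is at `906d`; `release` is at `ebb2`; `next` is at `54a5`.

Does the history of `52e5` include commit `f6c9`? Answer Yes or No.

Ancestors of 52e5 (commits reachable by following parents): {52e5, 55f8, 5a30, 8ffd, b680, e6cd, f6c9}.
f6c9 is in that set, so it is an ancestor of 52e5.

Yes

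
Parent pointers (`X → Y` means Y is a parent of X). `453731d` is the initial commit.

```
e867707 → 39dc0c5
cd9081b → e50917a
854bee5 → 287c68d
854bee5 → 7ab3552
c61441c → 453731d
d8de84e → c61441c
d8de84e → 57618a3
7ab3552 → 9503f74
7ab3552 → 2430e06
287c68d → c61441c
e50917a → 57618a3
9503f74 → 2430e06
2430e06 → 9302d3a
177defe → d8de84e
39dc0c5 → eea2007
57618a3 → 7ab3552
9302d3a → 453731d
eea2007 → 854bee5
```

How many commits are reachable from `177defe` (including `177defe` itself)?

Walking parent pointers from 177defe: reachable set = {177defe, 2430e06, 453731d, 57618a3, 7ab3552, 9302d3a, 9503f74, c61441c, d8de84e}.
That is 9 commits.

9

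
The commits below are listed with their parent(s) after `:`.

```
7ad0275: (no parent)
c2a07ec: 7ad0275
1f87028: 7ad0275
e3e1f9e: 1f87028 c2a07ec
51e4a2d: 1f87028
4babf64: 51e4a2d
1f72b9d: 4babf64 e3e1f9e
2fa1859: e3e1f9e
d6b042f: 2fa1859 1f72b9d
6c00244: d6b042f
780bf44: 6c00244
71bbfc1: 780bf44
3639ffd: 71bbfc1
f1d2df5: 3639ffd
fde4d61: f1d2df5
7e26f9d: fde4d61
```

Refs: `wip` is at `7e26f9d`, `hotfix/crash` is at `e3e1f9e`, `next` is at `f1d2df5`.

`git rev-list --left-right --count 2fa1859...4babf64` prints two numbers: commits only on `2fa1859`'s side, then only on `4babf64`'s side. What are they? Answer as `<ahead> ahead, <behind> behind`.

Reachable from 2fa1859: {1f87028, 2fa1859, 7ad0275, c2a07ec, e3e1f9e}.
Reachable from 4babf64: {1f87028, 4babf64, 51e4a2d, 7ad0275}.
Only in 2fa1859's history (ahead): {2fa1859, c2a07ec, e3e1f9e} — 3.
Only in 4babf64's history (behind): {4babf64, 51e4a2d} — 2.

3 ahead, 2 behind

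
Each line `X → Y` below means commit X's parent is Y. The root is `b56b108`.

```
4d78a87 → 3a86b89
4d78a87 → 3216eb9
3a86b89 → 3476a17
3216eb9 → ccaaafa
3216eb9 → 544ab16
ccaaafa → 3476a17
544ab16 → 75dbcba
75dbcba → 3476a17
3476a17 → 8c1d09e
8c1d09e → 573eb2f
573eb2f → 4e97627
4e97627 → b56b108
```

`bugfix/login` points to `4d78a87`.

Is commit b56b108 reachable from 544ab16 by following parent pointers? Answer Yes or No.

Ancestors of 544ab16 (commits reachable by following parents): {3476a17, 4e97627, 544ab16, 573eb2f, 75dbcba, 8c1d09e, b56b108}.
b56b108 is in that set, so it is an ancestor of 544ab16.

Yes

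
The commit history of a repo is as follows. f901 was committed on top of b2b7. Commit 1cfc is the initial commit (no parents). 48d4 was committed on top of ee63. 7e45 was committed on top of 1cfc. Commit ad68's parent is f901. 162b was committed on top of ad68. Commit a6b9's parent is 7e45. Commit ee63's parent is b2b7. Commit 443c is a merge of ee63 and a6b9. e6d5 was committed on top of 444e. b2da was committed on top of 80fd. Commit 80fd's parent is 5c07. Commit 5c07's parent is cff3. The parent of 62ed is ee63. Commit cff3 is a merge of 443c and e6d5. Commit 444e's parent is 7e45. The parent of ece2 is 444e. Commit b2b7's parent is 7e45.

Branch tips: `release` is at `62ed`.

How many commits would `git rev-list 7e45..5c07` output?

Reachable from 5c07: {1cfc, 443c, 444e, 5c07, 7e45, a6b9, b2b7, cff3, e6d5, ee63}.
Reachable from 7e45: {1cfc, 7e45}.
In 5c07's history but not 7e45's: {443c, 444e, 5c07, a6b9, b2b7, cff3, e6d5, ee63} — 8 commits.

8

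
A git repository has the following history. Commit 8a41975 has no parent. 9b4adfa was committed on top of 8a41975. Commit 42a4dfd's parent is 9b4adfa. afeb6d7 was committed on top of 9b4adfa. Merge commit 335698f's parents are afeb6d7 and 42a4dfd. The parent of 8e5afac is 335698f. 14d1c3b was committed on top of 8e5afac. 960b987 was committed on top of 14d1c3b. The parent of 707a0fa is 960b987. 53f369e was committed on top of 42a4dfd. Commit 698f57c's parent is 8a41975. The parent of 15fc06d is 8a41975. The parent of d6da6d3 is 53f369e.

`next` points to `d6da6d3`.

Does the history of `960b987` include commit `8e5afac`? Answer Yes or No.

Yes

Ancestors of 960b987 (commits reachable by following parents): {14d1c3b, 335698f, 42a4dfd, 8a41975, 8e5afac, 960b987, 9b4adfa, afeb6d7}.
8e5afac is in that set, so it is an ancestor of 960b987.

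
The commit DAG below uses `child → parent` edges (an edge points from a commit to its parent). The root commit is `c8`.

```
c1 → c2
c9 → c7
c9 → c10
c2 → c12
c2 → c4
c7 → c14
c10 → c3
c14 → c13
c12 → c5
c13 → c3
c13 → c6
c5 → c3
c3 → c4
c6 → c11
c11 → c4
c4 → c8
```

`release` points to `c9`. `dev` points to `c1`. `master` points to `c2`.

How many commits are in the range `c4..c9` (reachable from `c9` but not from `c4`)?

8

Reachable from c9: {c10, c11, c13, c14, c3, c4, c6, c7, c8, c9}.
Reachable from c4: {c4, c8}.
In c9's history but not c4's: {c10, c11, c13, c14, c3, c6, c7, c9} — 8 commits.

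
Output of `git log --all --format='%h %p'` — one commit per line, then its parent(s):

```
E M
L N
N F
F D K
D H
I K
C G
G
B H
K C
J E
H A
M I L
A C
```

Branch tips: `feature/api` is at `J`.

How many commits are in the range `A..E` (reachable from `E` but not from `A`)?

9

Reachable from E: {A, C, D, E, F, G, H, I, K, L, M, N}.
Reachable from A: {A, C, G}.
In E's history but not A's: {D, E, F, H, I, K, L, M, N} — 9 commits.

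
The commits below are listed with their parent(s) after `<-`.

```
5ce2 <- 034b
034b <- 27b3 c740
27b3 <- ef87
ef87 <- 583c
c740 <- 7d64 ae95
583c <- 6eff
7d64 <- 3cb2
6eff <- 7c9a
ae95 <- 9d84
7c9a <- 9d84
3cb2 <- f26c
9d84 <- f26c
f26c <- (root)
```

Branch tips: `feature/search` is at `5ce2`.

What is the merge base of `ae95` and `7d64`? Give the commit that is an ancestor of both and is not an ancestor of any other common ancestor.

Ancestors of ae95: {9d84, ae95, f26c}.
Ancestors of 7d64: {3cb2, 7d64, f26c}.
Common ancestors: {f26c}.
The only common ancestor is f26c, so it is the merge base.

f26c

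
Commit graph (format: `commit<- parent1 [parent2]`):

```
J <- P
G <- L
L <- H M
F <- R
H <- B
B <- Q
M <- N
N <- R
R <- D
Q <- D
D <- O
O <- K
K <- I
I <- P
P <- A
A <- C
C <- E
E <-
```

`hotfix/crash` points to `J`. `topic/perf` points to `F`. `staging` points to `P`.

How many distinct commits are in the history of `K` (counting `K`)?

6

Walking parent pointers from K: reachable set = {A, C, E, I, K, P}.
That is 6 commits.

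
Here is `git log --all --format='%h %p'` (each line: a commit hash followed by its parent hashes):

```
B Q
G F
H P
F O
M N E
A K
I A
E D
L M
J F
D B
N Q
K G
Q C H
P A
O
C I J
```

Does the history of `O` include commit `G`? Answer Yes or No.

No

Ancestors of O: {O}.
G is not in that set, so it is not an ancestor of O.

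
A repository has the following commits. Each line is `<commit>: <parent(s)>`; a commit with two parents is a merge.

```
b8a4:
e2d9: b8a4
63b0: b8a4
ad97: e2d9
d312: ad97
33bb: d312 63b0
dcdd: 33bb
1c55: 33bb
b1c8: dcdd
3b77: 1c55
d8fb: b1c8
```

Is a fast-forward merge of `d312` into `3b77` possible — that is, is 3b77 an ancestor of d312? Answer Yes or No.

No

A fast-forward from 3b77 to d312 is possible iff 3b77 is an ancestor of d312.
Ancestors of d312: {ad97, b8a4, d312, e2d9}.
3b77 is not among them, so fast-forward is not possible.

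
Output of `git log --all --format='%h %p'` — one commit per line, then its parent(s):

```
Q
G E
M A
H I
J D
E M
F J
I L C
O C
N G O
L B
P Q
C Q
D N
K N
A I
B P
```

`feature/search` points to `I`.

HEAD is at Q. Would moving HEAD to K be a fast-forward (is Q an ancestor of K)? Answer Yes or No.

Yes

A fast-forward from Q to K is possible iff Q is an ancestor of K.
Ancestors of K: {A, B, C, E, G, I, K, L, M, N, O, P, Q}.
Q is among them, so fast-forward is possible.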